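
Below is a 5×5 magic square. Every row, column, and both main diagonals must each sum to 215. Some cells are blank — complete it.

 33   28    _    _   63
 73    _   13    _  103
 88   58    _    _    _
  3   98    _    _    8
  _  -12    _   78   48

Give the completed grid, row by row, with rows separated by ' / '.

Column 1 must total 215; the given cells sum to 197, so (5,1) = 18.
From column 2, 215 − (28 + 58 + 98 + (-12)) gives (2,2) = 43.
The remaining cell in column 5 is (3,5) = 215 − 222 = -7.
Row 2 needs 215; the known cells sum to 232, so (2,4) = -17.
Row 5: 18 + (-12) + 78 + 48 + ? = 215, so (5,3) = 83.
The remaining cell in anti-diagonal is (3,3) = 215 − 162 = 53.
From row 3, 215 − (88 + 58 + 53 + (-7)) gives (3,4) = 23.
Main diagonal: 33 + 43 + 53 + 48 + ? = 215, so (4,4) = 38.
Row 4 must total 215; the given cells sum to 147, so (4,3) = 68.
From column 3, 215 − (13 + 53 + 68 + 83) gives (1,3) = -2.
The remaining cell in column 4 is (1,4) = 215 − 122 = 93.

33 28 -2 93 63 / 73 43 13 -17 103 / 88 58 53 23 -7 / 3 98 68 38 8 / 18 -12 83 78 48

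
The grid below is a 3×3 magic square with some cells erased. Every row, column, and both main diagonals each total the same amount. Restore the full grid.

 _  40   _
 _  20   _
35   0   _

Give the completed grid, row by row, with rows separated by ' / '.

15 40 5 / 10 20 30 / 35 0 25

Column 2 is already complete: 40 + 20 + 0 = 60, so that is the magic constant.
Row 3 needs 60; the known cells sum to 35, so (3,3) = 25.
Main diagonal: 20 + 25 + ? = 60, so (1,1) = 15.
Anti-diagonal: 20 + 35 + ? = 60, so (1,3) = 5.
Column 1 needs 60; the known cells sum to 50, so (2,1) = 10.
Column 3 needs 60; the known cells sum to 30, so (2,3) = 30.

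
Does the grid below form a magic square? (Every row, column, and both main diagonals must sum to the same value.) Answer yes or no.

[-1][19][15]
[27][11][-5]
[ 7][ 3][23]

Row 1: -1 + 19 + 15 = 33.
Row 2: 27 + 11 + (-5) = 33.
Row 3: 7 + 3 + 23 = 33.
Column 1: -1 + 27 + 7 = 33.
Column 2: 19 + 11 + 3 = 33.
Column 3: 15 + (-5) + 23 = 33.
Main diagonal: -1 + 11 + 23 = 33.
Anti-diagonal: 15 + 11 + 7 = 33.
All lines sum to 33.

Yes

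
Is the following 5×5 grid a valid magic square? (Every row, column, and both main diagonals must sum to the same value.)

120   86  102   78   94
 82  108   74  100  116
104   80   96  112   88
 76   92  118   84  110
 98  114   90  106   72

Yes

Row 1: 120 + 86 + 102 + 78 + 94 = 480.
Row 2: 82 + 108 + 74 + 100 + 116 = 480.
Row 3: 104 + 80 + 96 + 112 + 88 = 480.
Row 4: 76 + 92 + 118 + 84 + 110 = 480.
Row 5: 98 + 114 + 90 + 106 + 72 = 480.
Column 1: 120 + 82 + 104 + 76 + 98 = 480.
Column 2: 86 + 108 + 80 + 92 + 114 = 480.
Column 3: 102 + 74 + 96 + 118 + 90 = 480.
Column 4: 78 + 100 + 112 + 84 + 106 = 480.
Column 5: 94 + 116 + 88 + 110 + 72 = 480.
Main diagonal: 120 + 108 + 96 + 84 + 72 = 480.
Anti-diagonal: 94 + 100 + 96 + 92 + 98 = 480.
All lines sum to 480.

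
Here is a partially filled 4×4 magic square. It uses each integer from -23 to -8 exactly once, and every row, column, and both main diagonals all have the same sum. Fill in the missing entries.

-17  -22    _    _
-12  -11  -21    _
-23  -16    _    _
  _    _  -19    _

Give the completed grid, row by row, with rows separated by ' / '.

-17 -22 -8 -15 / -12 -11 -21 -18 / -23 -16 -14 -9 / -10 -13 -19 -20

The entries are -23 through -8, which sum to -248, so each line sums to -248/4 = -62.
Using row 2: -12 + (-11) + (-21) + ? → (2,4) = -62 − (-44) = -18.
Column 1 needs -62; the known cells sum to -52, so (4,1) = -10.
Using column 2: -22 + (-11) + (-16) + ? → (4,2) = -62 − (-49) = -13.
Anti-diagonal needs -62; the known cells sum to -47, so (1,4) = -15.
The remaining cell in row 1 is (1,3) = -62 − (-54) = -8.
From row 4, -62 − (-10 + (-13) + (-19)) gives (4,4) = -20.
The remaining cell in column 3 is (3,3) = -62 − (-48) = -14.
Column 4 needs -62; the known cells sum to -53, so (3,4) = -9.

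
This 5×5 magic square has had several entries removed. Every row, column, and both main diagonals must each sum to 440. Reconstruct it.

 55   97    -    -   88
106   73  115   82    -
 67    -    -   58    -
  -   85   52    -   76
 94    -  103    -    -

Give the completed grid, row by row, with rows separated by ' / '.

55 97 79 121 88 / 106 73 115 82 64 / 67 124 91 58 100 / 118 85 52 109 76 / 94 61 103 70 112

Row 2 needs 440; the known cells sum to 376, so (2,5) = 64.
Column 1: 55 + 106 + 67 + 94 + ? = 440, so (4,1) = 118.
Anti-diagonal needs 440; the known cells sum to 349, so (3,3) = 91.
The remaining cell in row 4 is (4,4) = 440 − 331 = 109.
Column 3 needs 440; the known cells sum to 361, so (1,3) = 79.
The remaining cell in main diagonal is (5,5) = 440 − 328 = 112.
From row 1, 440 − (55 + 97 + 79 + 88) gives (1,4) = 121.
Column 4 needs 440; the known cells sum to 370, so (5,4) = 70.
Column 5: 88 + 64 + 76 + 112 + ? = 440, so (3,5) = 100.
Row 3 needs 440; the known cells sum to 316, so (3,2) = 124.
Using row 5: 94 + 103 + 70 + 112 + ? → (5,2) = 440 − 379 = 61.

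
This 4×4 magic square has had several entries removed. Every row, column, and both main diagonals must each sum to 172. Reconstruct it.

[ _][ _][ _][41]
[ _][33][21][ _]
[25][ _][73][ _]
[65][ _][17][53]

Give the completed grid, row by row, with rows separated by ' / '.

From row 4, 172 − (65 + 17 + 53) gives (4,2) = 37.
From column 3, 172 − (21 + 73 + 17) gives (1,3) = 61.
Main diagonal must total 172; the given cells sum to 159, so (1,1) = 13.
Anti-diagonal: 41 + 21 + 65 + ? = 172, so (3,2) = 45.
Row 1 needs 172; the known cells sum to 115, so (1,2) = 57.
From row 3, 172 − (25 + 45 + 73) gives (3,4) = 29.
Column 1 must total 172; the given cells sum to 103, so (2,1) = 69.
Column 4 needs 172; the known cells sum to 123, so (2,4) = 49.

13 57 61 41 / 69 33 21 49 / 25 45 73 29 / 65 37 17 53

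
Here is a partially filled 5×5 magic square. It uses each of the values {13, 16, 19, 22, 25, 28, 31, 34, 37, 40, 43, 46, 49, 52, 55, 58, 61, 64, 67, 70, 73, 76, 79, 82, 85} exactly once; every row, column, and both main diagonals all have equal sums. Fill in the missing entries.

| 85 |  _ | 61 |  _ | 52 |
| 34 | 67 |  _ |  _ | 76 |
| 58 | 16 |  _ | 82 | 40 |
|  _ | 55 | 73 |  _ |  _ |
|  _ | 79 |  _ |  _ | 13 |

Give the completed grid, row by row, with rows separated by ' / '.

The 25 entries sum to 1225, so each line sums to 1225/5 = 245.
Using row 3: 58 + 16 + 82 + 40 + ? → (3,3) = 245 − 196 = 49.
Column 2 must total 245; the given cells sum to 217, so (1,2) = 28.
Column 5: 52 + 76 + 40 + 13 + ? = 245, so (4,5) = 64.
The remaining cell in main diagonal is (4,4) = 245 − 214 = 31.
From row 1, 245 − (85 + 28 + 61 + 52) gives (1,4) = 19.
Row 4 needs 245; the known cells sum to 223, so (4,1) = 22.
Using column 1: 85 + 34 + 58 + 22 + ? → (5,1) = 245 − 199 = 46.
Anti-diagonal needs 245; the known cells sum to 202, so (2,4) = 43.
The remaining cell in row 2 is (2,3) = 245 − 220 = 25.
Column 3: 61 + 25 + 49 + 73 + ? = 245, so (5,3) = 37.
Column 4 must total 245; the given cells sum to 175, so (5,4) = 70.

85 28 61 19 52 / 34 67 25 43 76 / 58 16 49 82 40 / 22 55 73 31 64 / 46 79 37 70 13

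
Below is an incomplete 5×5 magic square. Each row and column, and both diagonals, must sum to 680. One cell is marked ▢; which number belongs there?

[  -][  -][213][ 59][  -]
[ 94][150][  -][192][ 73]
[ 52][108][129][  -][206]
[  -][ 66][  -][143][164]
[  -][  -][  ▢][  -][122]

80

Row 2: 94 + 150 + 192 + 73 + ? = 680, so (2,3) = 171.
Using row 3: 52 + 108 + 129 + 206 + ? → (3,4) = 680 − 495 = 185.
The remaining cell in column 4 is (5,4) = 680 − 579 = 101.
Column 5: 73 + 206 + 164 + 122 + ? = 680, so (1,5) = 115.
Main diagonal needs 680; the known cells sum to 544, so (1,1) = 136.
Anti-diagonal must total 680; the given cells sum to 502, so (5,1) = 178.
Row 1: 136 + 213 + 59 + 115 + ? = 680, so (1,2) = 157.
The remaining cell in column 1 is (4,1) = 680 − 460 = 220.
Using column 2: 157 + 150 + 108 + 66 + ? → (5,2) = 680 − 481 = 199.
Row 4 needs 680; the known cells sum to 593, so (4,3) = 87.
The remaining cell in row 5 is (5,3) = 680 − 600 = 80.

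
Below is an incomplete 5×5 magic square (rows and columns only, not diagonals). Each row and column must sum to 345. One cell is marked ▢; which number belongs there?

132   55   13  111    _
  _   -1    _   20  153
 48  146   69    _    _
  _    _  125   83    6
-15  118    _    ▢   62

139

From row 1, 345 − (132 + 55 + 13 + 111) gives (1,5) = 34.
From column 2, 345 − (55 + (-1) + 146 + 118) gives (4,2) = 27.
Column 5 needs 345; the known cells sum to 255, so (3,5) = 90.
The remaining cell in row 3 is (3,4) = 345 − 353 = -8.
From row 4, 345 − (27 + 125 + 83 + 6) gives (4,1) = 104.
The remaining cell in column 1 is (2,1) = 345 − 269 = 76.
The remaining cell in column 4 is (5,4) = 345 − 206 = 139.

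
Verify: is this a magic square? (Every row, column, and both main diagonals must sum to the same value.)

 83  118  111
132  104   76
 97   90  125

Row 1: 83 + 118 + 111 = 312.
Row 2: 132 + 104 + 76 = 312.
Row 3: 97 + 90 + 125 = 312.
Column 1: 83 + 132 + 97 = 312.
Column 2: 118 + 104 + 90 = 312.
Column 3: 111 + 76 + 125 = 312.
Main diagonal: 83 + 104 + 125 = 312.
Anti-diagonal: 111 + 104 + 97 = 312.
All lines sum to 312.

Yes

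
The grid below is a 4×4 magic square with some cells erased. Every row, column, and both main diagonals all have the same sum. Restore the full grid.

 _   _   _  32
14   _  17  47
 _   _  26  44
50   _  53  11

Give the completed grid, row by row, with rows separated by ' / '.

41 23 38 32 / 14 56 17 47 / 29 35 26 44 / 50 20 53 11

Column 4 is already complete: 32 + 47 + 44 + 11 = 134, so that is the magic constant.
Row 2 needs 134; the known cells sum to 78, so (2,2) = 56.
Using row 4: 50 + 53 + 11 + ? → (4,2) = 134 − 114 = 20.
Column 3 needs 134; the known cells sum to 96, so (1,3) = 38.
Using main diagonal: 56 + 26 + 11 + ? → (1,1) = 134 − 93 = 41.
Using anti-diagonal: 32 + 17 + 50 + ? → (3,2) = 134 − 99 = 35.
Using row 1: 41 + 38 + 32 + ? → (1,2) = 134 − 111 = 23.
From row 3, 134 − (35 + 26 + 44) gives (3,1) = 29.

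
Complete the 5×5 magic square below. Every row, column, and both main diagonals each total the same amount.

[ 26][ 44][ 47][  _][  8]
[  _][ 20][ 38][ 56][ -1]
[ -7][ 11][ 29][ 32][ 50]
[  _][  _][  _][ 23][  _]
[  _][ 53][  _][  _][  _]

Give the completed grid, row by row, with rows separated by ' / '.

26 44 47 -10 8 / 2 20 38 56 -1 / -7 11 29 32 50 / 59 -13 5 23 41 / 35 53 -4 14 17

Row 3 is already complete: -7 + 11 + 29 + 32 + 50 = 115, so that is the magic constant.
The remaining cell in row 1 is (1,4) = 115 − 125 = -10.
Row 2 must total 115; the given cells sum to 113, so (2,1) = 2.
Column 2 must total 115; the given cells sum to 128, so (4,2) = -13.
Column 4: -10 + 56 + 32 + 23 + ? = 115, so (5,4) = 14.
The remaining cell in main diagonal is (5,5) = 115 − 98 = 17.
From anti-diagonal, 115 − (8 + 56 + 29 + (-13)) gives (5,1) = 35.
From row 5, 115 − (35 + 53 + 14 + 17) gives (5,3) = -4.
Column 1 must total 115; the given cells sum to 56, so (4,1) = 59.
From column 3, 115 − (47 + 38 + 29 + (-4)) gives (4,3) = 5.
Column 5 must total 115; the given cells sum to 74, so (4,5) = 41.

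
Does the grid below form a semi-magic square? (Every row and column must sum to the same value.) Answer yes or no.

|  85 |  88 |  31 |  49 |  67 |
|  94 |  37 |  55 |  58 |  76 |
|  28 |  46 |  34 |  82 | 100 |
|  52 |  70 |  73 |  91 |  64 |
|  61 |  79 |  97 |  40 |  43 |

Row 1: 85 + 88 + 31 + 49 + 67 = 320.
Row 2: 94 + 37 + 55 + 58 + 76 = 320.
Row 3: 28 + 46 + 34 + 82 + 100 = 290.
Row 4: 52 + 70 + 73 + 91 + 64 = 350.
Row 5: 61 + 79 + 97 + 40 + 43 = 320.
Column 1: 85 + 94 + 28 + 52 + 61 = 320.
Column 2: 88 + 37 + 46 + 70 + 79 = 320.
Column 3: 31 + 55 + 34 + 73 + 97 = 290.
Column 4: 49 + 58 + 82 + 91 + 40 = 320.
Column 5: 67 + 76 + 100 + 64 + 43 = 350.

No — row 4 sums to 350 but column 4 sums to 320.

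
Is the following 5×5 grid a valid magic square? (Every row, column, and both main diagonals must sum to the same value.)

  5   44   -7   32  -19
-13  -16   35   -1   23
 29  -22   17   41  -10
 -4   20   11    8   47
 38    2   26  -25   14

Row 1: 5 + 44 + (-7) + 32 + (-19) = 55.
Row 2: -13 + (-16) + 35 + (-1) + 23 = 28.
Row 3: 29 + (-22) + 17 + 41 + (-10) = 55.
Row 4: -4 + 20 + 11 + 8 + 47 = 82.
Row 5: 38 + 2 + 26 + (-25) + 14 = 55.
Column 1: 5 + (-13) + 29 + (-4) + 38 = 55.
Column 2: 44 + (-16) + (-22) + 20 + 2 = 28.
Column 3: -7 + 35 + 17 + 11 + 26 = 82.
Column 4: 32 + (-1) + 41 + 8 + (-25) = 55.
Column 5: -19 + 23 + (-10) + 47 + 14 = 55.
Main diagonal: 5 + (-16) + 17 + 8 + 14 = 28.
Anti-diagonal: -19 + (-1) + 17 + 20 + 38 = 55.

No — anti-diagonal sums to 55 but column 2 sums to 28.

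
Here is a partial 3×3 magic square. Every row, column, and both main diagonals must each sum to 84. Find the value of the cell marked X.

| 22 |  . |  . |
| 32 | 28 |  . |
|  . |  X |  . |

20

Using row 2: 32 + 28 + ? → (2,3) = 84 − 60 = 24.
Column 1 needs 84; the known cells sum to 54, so (3,1) = 30.
From main diagonal, 84 − (22 + 28) gives (3,3) = 34.
Anti-diagonal needs 84; the known cells sum to 58, so (1,3) = 26.
Row 1: 22 + 26 + ? = 84, so (1,2) = 36.
Row 3 needs 84; the known cells sum to 64, so (3,2) = 20.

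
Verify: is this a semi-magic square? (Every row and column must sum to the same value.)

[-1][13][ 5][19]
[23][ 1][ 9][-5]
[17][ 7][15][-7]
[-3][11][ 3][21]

No — column 3 sums to 32 but row 1 sums to 36.

Row 1: -1 + 13 + 5 + 19 = 36.
Row 2: 23 + 1 + 9 + (-5) = 28.
Row 3: 17 + 7 + 15 + (-7) = 32.
Row 4: -3 + 11 + 3 + 21 = 32.
Column 1: -1 + 23 + 17 + (-3) = 36.
Column 2: 13 + 1 + 7 + 11 = 32.
Column 3: 5 + 9 + 15 + 3 = 32.
Column 4: 19 + (-5) + (-7) + 21 = 28.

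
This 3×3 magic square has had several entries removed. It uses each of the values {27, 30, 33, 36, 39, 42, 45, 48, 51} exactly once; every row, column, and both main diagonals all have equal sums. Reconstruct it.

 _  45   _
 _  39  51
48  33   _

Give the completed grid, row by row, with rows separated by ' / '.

The 9 entries sum to 351, so each line sums to 351/3 = 117.
Using row 2: 39 + 51 + ? → (2,1) = 117 − 90 = 27.
From row 3, 117 − (48 + 33) gives (3,3) = 36.
The remaining cell in column 1 is (1,1) = 117 − 75 = 42.
The remaining cell in column 3 is (1,3) = 117 − 87 = 30.

42 45 30 / 27 39 51 / 48 33 36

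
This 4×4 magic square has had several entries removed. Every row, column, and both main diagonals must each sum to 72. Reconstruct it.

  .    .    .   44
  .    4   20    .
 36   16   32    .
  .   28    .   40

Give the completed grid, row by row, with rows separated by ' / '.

Row 3 needs 72; the known cells sum to 84, so (3,4) = -12.
Column 2 must total 72; the given cells sum to 48, so (1,2) = 24.
From column 4, 72 − (44 + (-12) + 40) gives (2,4) = 0.
The remaining cell in main diagonal is (1,1) = 72 − 76 = -4.
Anti-diagonal: 44 + 20 + 16 + ? = 72, so (4,1) = -8.
The remaining cell in row 1 is (1,3) = 72 − 64 = 8.
From row 2, 72 − (4 + 20 + 0) gives (2,1) = 48.
Using row 4: -8 + 28 + 40 + ? → (4,3) = 72 − 60 = 12.

-4 24 8 44 / 48 4 20 0 / 36 16 32 -12 / -8 28 12 40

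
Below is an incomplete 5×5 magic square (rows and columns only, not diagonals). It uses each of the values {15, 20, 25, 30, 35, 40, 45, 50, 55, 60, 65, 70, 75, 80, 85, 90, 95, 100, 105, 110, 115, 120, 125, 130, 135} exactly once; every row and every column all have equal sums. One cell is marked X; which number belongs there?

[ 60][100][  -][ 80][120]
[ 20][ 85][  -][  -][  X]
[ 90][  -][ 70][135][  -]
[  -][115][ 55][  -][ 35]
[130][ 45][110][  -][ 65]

105

The 25 entries sum to 1875, so each line sums to 1875/5 = 375.
Row 1 must total 375; the given cells sum to 360, so (1,3) = 15.
Row 5 needs 375; the known cells sum to 350, so (5,4) = 25.
Column 1 must total 375; the given cells sum to 300, so (4,1) = 75.
The remaining cell in column 2 is (3,2) = 375 − 345 = 30.
Using column 3: 15 + 70 + 55 + 110 + ? → (2,3) = 375 − 250 = 125.
The remaining cell in row 3 is (3,5) = 375 − 325 = 50.
Using row 4: 75 + 115 + 55 + 35 + ? → (4,4) = 375 − 280 = 95.
Column 4: 80 + 135 + 95 + 25 + ? = 375, so (2,4) = 40.
From column 5, 375 − (120 + 50 + 35 + 65) gives (2,5) = 105.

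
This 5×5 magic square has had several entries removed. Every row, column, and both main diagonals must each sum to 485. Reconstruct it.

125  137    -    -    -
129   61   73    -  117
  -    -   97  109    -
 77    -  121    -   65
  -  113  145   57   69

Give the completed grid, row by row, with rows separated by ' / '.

Row 2 must total 485; the given cells sum to 380, so (2,4) = 105.
Using row 5: 113 + 145 + 57 + 69 + ? → (5,1) = 485 − 384 = 101.
Column 1 must total 485; the given cells sum to 432, so (3,1) = 53.
From column 3, 485 − (73 + 97 + 121 + 145) gives (1,3) = 49.
Main diagonal needs 485; the known cells sum to 352, so (4,4) = 133.
Row 4 needs 485; the known cells sum to 396, so (4,2) = 89.
Column 2: 137 + 61 + 89 + 113 + ? = 485, so (3,2) = 85.
Column 4: 105 + 109 + 133 + 57 + ? = 485, so (1,4) = 81.
Using anti-diagonal: 105 + 97 + 89 + 101 + ? → (1,5) = 485 − 392 = 93.
Row 3 needs 485; the known cells sum to 344, so (3,5) = 141.

125 137 49 81 93 / 129 61 73 105 117 / 53 85 97 109 141 / 77 89 121 133 65 / 101 113 145 57 69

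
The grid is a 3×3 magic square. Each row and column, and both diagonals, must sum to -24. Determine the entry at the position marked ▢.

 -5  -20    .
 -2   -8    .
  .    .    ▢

Row 1: -5 + (-20) + ? = -24, so (1,3) = 1.
Using row 2: -2 + (-8) + ? → (2,3) = -24 − (-10) = -14.
Column 1 must total -24; the given cells sum to -7, so (3,1) = -17.
Column 2 must total -24; the given cells sum to -28, so (3,2) = 4.
The remaining cell in column 3 is (3,3) = -24 − (-13) = -11.

-11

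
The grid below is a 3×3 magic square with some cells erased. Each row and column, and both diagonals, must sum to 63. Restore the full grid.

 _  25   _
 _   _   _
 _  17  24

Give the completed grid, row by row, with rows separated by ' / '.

Using row 3: 17 + 24 + ? → (3,1) = 63 − 41 = 22.
Column 2 must total 63; the given cells sum to 42, so (2,2) = 21.
Main diagonal: 21 + 24 + ? = 63, so (1,1) = 18.
Anti-diagonal must total 63; the given cells sum to 43, so (1,3) = 20.
From column 1, 63 − (18 + 22) gives (2,1) = 23.
Column 3: 20 + 24 + ? = 63, so (2,3) = 19.

18 25 20 / 23 21 19 / 22 17 24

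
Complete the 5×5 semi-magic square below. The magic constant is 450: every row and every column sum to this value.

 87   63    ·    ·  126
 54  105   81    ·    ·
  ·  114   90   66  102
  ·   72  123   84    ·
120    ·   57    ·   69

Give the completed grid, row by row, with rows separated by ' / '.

87 63 99 75 126 / 54 105 81 117 93 / 78 114 90 66 102 / 111 72 123 84 60 / 120 96 57 108 69

Using row 3: 114 + 90 + 66 + 102 + ? → (3,1) = 450 − 372 = 78.
The remaining cell in column 1 is (4,1) = 450 − 339 = 111.
Column 2 needs 450; the known cells sum to 354, so (5,2) = 96.
From column 3, 450 − (81 + 90 + 123 + 57) gives (1,3) = 99.
The remaining cell in row 1 is (1,4) = 450 − 375 = 75.
Using row 4: 111 + 72 + 123 + 84 + ? → (4,5) = 450 − 390 = 60.
Using row 5: 120 + 96 + 57 + 69 + ? → (5,4) = 450 − 342 = 108.
Column 4: 75 + 66 + 84 + 108 + ? = 450, so (2,4) = 117.
From column 5, 450 − (126 + 102 + 60 + 69) gives (2,5) = 93.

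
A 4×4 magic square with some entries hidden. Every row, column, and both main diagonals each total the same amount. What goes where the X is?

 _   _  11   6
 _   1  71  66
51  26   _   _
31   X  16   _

46

Anti-diagonal is complete and sums to 134; that is the magic constant.
Row 2 needs 134; the known cells sum to 138, so (2,1) = -4.
Column 1 must total 134; the given cells sum to 78, so (1,1) = 56.
The remaining cell in column 3 is (3,3) = 134 − 98 = 36.
The remaining cell in main diagonal is (4,4) = 134 − 93 = 41.
From row 1, 134 − (56 + 11 + 6) gives (1,2) = 61.
Row 3 must total 134; the given cells sum to 113, so (3,4) = 21.
Using row 4: 31 + 16 + 41 + ? → (4,2) = 134 − 88 = 46.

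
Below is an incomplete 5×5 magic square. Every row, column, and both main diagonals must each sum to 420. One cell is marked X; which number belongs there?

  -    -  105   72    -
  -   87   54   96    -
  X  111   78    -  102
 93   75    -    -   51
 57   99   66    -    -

The remaining cell in column 2 is (1,2) = 420 − 372 = 48.
Column 3 needs 420; the known cells sum to 303, so (4,3) = 117.
Anti-diagonal must total 420; the given cells sum to 306, so (1,5) = 114.
Row 1 must total 420; the given cells sum to 339, so (1,1) = 81.
Row 4: 93 + 75 + 117 + 51 + ? = 420, so (4,4) = 84.
Main diagonal must total 420; the given cells sum to 330, so (5,5) = 90.
Row 5: 57 + 99 + 66 + 90 + ? = 420, so (5,4) = 108.
Column 4 needs 420; the known cells sum to 360, so (3,4) = 60.
The remaining cell in column 5 is (2,5) = 420 − 357 = 63.
Row 2 must total 420; the given cells sum to 300, so (2,1) = 120.
Using row 3: 111 + 78 + 60 + 102 + ? → (3,1) = 420 − 351 = 69.

69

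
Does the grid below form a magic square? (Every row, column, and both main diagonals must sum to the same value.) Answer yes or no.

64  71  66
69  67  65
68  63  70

Yes

Row 1: 64 + 71 + 66 = 201.
Row 2: 69 + 67 + 65 = 201.
Row 3: 68 + 63 + 70 = 201.
Column 1: 64 + 69 + 68 = 201.
Column 2: 71 + 67 + 63 = 201.
Column 3: 66 + 65 + 70 = 201.
Main diagonal: 64 + 67 + 70 = 201.
Anti-diagonal: 66 + 67 + 68 = 201.
All lines sum to 201.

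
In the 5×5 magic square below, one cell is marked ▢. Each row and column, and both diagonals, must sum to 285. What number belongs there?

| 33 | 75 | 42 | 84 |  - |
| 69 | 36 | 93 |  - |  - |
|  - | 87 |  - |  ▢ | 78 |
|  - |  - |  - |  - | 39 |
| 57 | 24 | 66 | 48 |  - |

21

Row 1 needs 285; the known cells sum to 234, so (1,5) = 51.
Row 5 must total 285; the given cells sum to 195, so (5,5) = 90.
Column 2: 75 + 36 + 87 + 24 + ? = 285, so (4,2) = 63.
Using column 5: 51 + 78 + 39 + 90 + ? → (2,5) = 285 − 258 = 27.
The remaining cell in row 2 is (2,4) = 285 − 225 = 60.
From anti-diagonal, 285 − (51 + 60 + 63 + 57) gives (3,3) = 54.
Using column 3: 42 + 93 + 54 + 66 + ? → (4,3) = 285 − 255 = 30.
Using main diagonal: 33 + 36 + 54 + 90 + ? → (4,4) = 285 − 213 = 72.
Row 4: 63 + 30 + 72 + 39 + ? = 285, so (4,1) = 81.
From column 1, 285 − (33 + 69 + 81 + 57) gives (3,1) = 45.
Column 4 needs 285; the known cells sum to 264, so (3,4) = 21.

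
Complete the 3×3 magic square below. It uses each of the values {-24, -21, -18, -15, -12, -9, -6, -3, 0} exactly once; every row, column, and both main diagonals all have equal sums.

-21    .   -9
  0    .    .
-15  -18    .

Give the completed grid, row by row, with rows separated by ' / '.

-21 -6 -9 / 0 -12 -24 / -15 -18 -3

The 9 entries sum to -108, so each line sums to -108/3 = -36.
Row 1: -21 + (-9) + ? = -36, so (1,2) = -6.
Using row 3: -15 + (-18) + ? → (3,3) = -36 − (-33) = -3.
Using column 2: -6 + (-18) + ? → (2,2) = -36 − (-24) = -12.
Column 3 needs -36; the known cells sum to -12, so (2,3) = -24.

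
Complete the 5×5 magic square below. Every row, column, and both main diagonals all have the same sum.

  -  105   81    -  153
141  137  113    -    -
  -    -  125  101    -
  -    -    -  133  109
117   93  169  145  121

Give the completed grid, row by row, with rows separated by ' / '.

Row 5 is already complete: 117 + 93 + 169 + 145 + 121 = 645, so that is the magic constant.
Column 3: 81 + 113 + 125 + 169 + ? = 645, so (4,3) = 157.
Main diagonal needs 645; the known cells sum to 516, so (1,1) = 129.
Using row 1: 129 + 105 + 81 + 153 + ? → (1,4) = 645 − 468 = 177.
Column 4 must total 645; the given cells sum to 556, so (2,4) = 89.
From anti-diagonal, 645 − (153 + 89 + 125 + 117) gives (4,2) = 161.
Row 2 must total 645; the given cells sum to 480, so (2,5) = 165.
Row 4 must total 645; the given cells sum to 560, so (4,1) = 85.
Column 1 must total 645; the given cells sum to 472, so (3,1) = 173.
Using column 2: 105 + 137 + 161 + 93 + ? → (3,2) = 645 − 496 = 149.
Using column 5: 153 + 165 + 109 + 121 + ? → (3,5) = 645 − 548 = 97.

129 105 81 177 153 / 141 137 113 89 165 / 173 149 125 101 97 / 85 161 157 133 109 / 117 93 169 145 121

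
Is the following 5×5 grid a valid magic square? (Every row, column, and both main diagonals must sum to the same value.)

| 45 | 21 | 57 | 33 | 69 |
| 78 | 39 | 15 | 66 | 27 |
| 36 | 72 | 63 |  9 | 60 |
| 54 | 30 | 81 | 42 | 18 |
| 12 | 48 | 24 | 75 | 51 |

No — main diagonal sums to 240 but column 5 sums to 225.

Row 1: 45 + 21 + 57 + 33 + 69 = 225.
Row 2: 78 + 39 + 15 + 66 + 27 = 225.
Row 3: 36 + 72 + 63 + 9 + 60 = 240.
Row 4: 54 + 30 + 81 + 42 + 18 = 225.
Row 5: 12 + 48 + 24 + 75 + 51 = 210.
Column 1: 45 + 78 + 36 + 54 + 12 = 225.
Column 2: 21 + 39 + 72 + 30 + 48 = 210.
Column 3: 57 + 15 + 63 + 81 + 24 = 240.
Column 4: 33 + 66 + 9 + 42 + 75 = 225.
Column 5: 69 + 27 + 60 + 18 + 51 = 225.
Main diagonal: 45 + 39 + 63 + 42 + 51 = 240.
Anti-diagonal: 69 + 66 + 63 + 30 + 12 = 240.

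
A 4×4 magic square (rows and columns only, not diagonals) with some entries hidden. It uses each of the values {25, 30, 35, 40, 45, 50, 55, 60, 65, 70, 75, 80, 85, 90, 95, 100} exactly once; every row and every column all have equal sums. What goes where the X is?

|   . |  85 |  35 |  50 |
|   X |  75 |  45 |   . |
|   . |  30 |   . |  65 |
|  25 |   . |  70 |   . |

90

The 16 entries sum to 1000, so each line sums to 1000/4 = 250.
Row 1: 85 + 35 + 50 + ? = 250, so (1,1) = 80.
Column 2 must total 250; the given cells sum to 190, so (4,2) = 60.
Using column 3: 35 + 45 + 70 + ? → (3,3) = 250 − 150 = 100.
Row 3 must total 250; the given cells sum to 195, so (3,1) = 55.
Row 4 must total 250; the given cells sum to 155, so (4,4) = 95.
The remaining cell in column 1 is (2,1) = 250 − 160 = 90.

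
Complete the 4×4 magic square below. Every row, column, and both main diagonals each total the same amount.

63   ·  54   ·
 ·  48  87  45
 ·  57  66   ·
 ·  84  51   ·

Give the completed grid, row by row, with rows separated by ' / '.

63 69 54 72 / 78 48 87 45 / 75 57 66 60 / 42 84 51 81

Column 3 is already complete: 54 + 87 + 66 + 51 = 258, so that is the magic constant.
Using row 2: 48 + 87 + 45 + ? → (2,1) = 258 − 180 = 78.
From column 2, 258 − (48 + 57 + 84) gives (1,2) = 69.
From main diagonal, 258 − (63 + 48 + 66) gives (4,4) = 81.
Using row 1: 63 + 69 + 54 + ? → (1,4) = 258 − 186 = 72.
Row 4: 84 + 51 + 81 + ? = 258, so (4,1) = 42.
Column 1: 63 + 78 + 42 + ? = 258, so (3,1) = 75.
The remaining cell in column 4 is (3,4) = 258 − 198 = 60.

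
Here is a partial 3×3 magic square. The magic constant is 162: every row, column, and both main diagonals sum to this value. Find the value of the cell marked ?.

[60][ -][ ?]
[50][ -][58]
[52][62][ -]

From row 2, 162 − (50 + 58) gives (2,2) = 54.
Row 3 must total 162; the given cells sum to 114, so (3,3) = 48.
Column 2 needs 162; the known cells sum to 116, so (1,2) = 46.
Column 3 must total 162; the given cells sum to 106, so (1,3) = 56.

56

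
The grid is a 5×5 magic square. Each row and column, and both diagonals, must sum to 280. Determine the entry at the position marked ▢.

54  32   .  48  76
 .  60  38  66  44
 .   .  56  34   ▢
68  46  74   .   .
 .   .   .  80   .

62

From row 1, 280 − (54 + 32 + 48 + 76) gives (1,3) = 70.
Row 2 needs 280; the known cells sum to 208, so (2,1) = 72.
Column 3 must total 280; the given cells sum to 238, so (5,3) = 42.
Using column 4: 48 + 66 + 34 + 80 + ? → (4,4) = 280 − 228 = 52.
Using main diagonal: 54 + 60 + 56 + 52 + ? → (5,5) = 280 − 222 = 58.
From anti-diagonal, 280 − (76 + 66 + 56 + 46) gives (5,1) = 36.
Row 4: 68 + 46 + 74 + 52 + ? = 280, so (4,5) = 40.
The remaining cell in row 5 is (5,2) = 280 − 216 = 64.
From column 1, 280 − (54 + 72 + 68 + 36) gives (3,1) = 50.
Column 2 needs 280; the known cells sum to 202, so (3,2) = 78.
Column 5: 76 + 44 + 40 + 58 + ? = 280, so (3,5) = 62.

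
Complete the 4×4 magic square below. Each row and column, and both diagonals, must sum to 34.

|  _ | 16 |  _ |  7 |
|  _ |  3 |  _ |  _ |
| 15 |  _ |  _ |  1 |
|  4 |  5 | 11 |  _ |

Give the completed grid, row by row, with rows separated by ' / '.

9 16 2 7 / 6 3 13 12 / 15 10 8 1 / 4 5 11 14

From row 4, 34 − (4 + 5 + 11) gives (4,4) = 14.
The remaining cell in column 2 is (3,2) = 34 − 24 = 10.
Using column 4: 7 + 1 + 14 + ? → (2,4) = 34 − 22 = 12.
Anti-diagonal: 7 + 10 + 4 + ? = 34, so (2,3) = 13.
Row 2 needs 34; the known cells sum to 28, so (2,1) = 6.
Row 3: 15 + 10 + 1 + ? = 34, so (3,3) = 8.
Column 1 must total 34; the given cells sum to 25, so (1,1) = 9.
Using column 3: 13 + 8 + 11 + ? → (1,3) = 34 − 32 = 2.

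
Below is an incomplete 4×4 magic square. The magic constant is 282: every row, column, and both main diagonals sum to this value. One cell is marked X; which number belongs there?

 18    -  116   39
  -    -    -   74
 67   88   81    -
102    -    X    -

Row 1: 18 + 116 + 39 + ? = 282, so (1,2) = 109.
From row 3, 282 − (67 + 88 + 81) gives (3,4) = 46.
The remaining cell in column 1 is (2,1) = 282 − 187 = 95.
The remaining cell in column 4 is (4,4) = 282 − 159 = 123.
Main diagonal must total 282; the given cells sum to 222, so (2,2) = 60.
Using anti-diagonal: 39 + 88 + 102 + ? → (2,3) = 282 − 229 = 53.
Column 2 needs 282; the known cells sum to 257, so (4,2) = 25.
From column 3, 282 − (116 + 53 + 81) gives (4,3) = 32.

32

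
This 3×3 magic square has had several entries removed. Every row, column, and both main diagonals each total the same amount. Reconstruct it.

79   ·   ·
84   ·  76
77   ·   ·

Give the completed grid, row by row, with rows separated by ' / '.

79 78 83 / 84 80 76 / 77 82 81

Column 1 is already complete: 79 + 84 + 77 = 240, so that is the magic constant.
Row 2: 84 + 76 + ? = 240, so (2,2) = 80.
From main diagonal, 240 − (79 + 80) gives (3,3) = 81.
Using anti-diagonal: 80 + 77 + ? → (1,3) = 240 − 157 = 83.
Row 1: 79 + 83 + ? = 240, so (1,2) = 78.
Row 3 must total 240; the given cells sum to 158, so (3,2) = 82.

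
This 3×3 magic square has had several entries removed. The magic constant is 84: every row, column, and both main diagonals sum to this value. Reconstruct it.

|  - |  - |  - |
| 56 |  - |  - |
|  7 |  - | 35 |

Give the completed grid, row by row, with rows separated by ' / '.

Row 3 must total 84; the given cells sum to 42, so (3,2) = 42.
Column 1: 56 + 7 + ? = 84, so (1,1) = 21.
From main diagonal, 84 − (21 + 35) gives (2,2) = 28.
Anti-diagonal: 28 + 7 + ? = 84, so (1,3) = 49.
The remaining cell in row 1 is (1,2) = 84 − 70 = 14.
Row 2 must total 84; the given cells sum to 84, so (2,3) = 0.

21 14 49 / 56 28 0 / 7 42 35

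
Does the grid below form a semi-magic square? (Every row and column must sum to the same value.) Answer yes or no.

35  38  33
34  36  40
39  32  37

Row 1: 35 + 38 + 33 = 106.
Row 2: 34 + 36 + 40 = 110.
Row 3: 39 + 32 + 37 = 108.
Column 1: 35 + 34 + 39 = 108.
Column 2: 38 + 36 + 32 = 106.
Column 3: 33 + 40 + 37 = 110.

No — column 3 sums to 110 but row 1 sums to 106.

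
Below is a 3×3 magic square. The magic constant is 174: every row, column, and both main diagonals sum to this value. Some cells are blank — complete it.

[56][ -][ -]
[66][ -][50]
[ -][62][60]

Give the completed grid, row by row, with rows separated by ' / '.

56 54 64 / 66 58 50 / 52 62 60

The remaining cell in row 2 is (2,2) = 174 − 116 = 58.
Using row 3: 62 + 60 + ? → (3,1) = 174 − 122 = 52.
Column 2 needs 174; the known cells sum to 120, so (1,2) = 54.
The remaining cell in column 3 is (1,3) = 174 − 110 = 64.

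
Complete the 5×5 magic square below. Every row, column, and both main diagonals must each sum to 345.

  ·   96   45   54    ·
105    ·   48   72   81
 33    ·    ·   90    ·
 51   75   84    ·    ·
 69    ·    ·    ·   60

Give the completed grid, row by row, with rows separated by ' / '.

The remaining cell in row 2 is (2,2) = 345 − 306 = 39.
Column 1 must total 345; the given cells sum to 258, so (1,1) = 87.
Row 1 needs 345; the known cells sum to 282, so (1,5) = 63.
Anti-diagonal must total 345; the given cells sum to 279, so (3,3) = 66.
Column 3 must total 345; the given cells sum to 243, so (5,3) = 102.
The remaining cell in main diagonal is (4,4) = 345 − 252 = 93.
Row 4 needs 345; the known cells sum to 303, so (4,5) = 42.
From column 4, 345 − (54 + 72 + 90 + 93) gives (5,4) = 36.
Column 5: 63 + 81 + 42 + 60 + ? = 345, so (3,5) = 99.
Using row 3: 33 + 66 + 90 + 99 + ? → (3,2) = 345 − 288 = 57.
The remaining cell in row 5 is (5,2) = 345 − 267 = 78.

87 96 45 54 63 / 105 39 48 72 81 / 33 57 66 90 99 / 51 75 84 93 42 / 69 78 102 36 60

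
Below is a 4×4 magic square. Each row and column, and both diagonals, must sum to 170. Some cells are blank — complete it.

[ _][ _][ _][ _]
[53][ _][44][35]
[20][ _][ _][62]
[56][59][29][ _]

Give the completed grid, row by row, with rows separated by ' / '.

Using row 2: 53 + 44 + 35 + ? → (2,2) = 170 − 132 = 38.
Row 4 needs 170; the known cells sum to 144, so (4,4) = 26.
Column 1: 53 + 20 + 56 + ? = 170, so (1,1) = 41.
Column 4: 35 + 62 + 26 + ? = 170, so (1,4) = 47.
Using main diagonal: 41 + 38 + 26 + ? → (3,3) = 170 − 105 = 65.
Anti-diagonal must total 170; the given cells sum to 147, so (3,2) = 23.
Using column 2: 38 + 23 + 59 + ? → (1,2) = 170 − 120 = 50.
The remaining cell in column 3 is (1,3) = 170 − 138 = 32.

41 50 32 47 / 53 38 44 35 / 20 23 65 62 / 56 59 29 26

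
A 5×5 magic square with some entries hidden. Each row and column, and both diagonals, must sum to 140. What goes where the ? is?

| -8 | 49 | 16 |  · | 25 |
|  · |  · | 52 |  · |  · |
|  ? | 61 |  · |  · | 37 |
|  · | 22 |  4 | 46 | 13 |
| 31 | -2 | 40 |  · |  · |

19

Row 1: -8 + 49 + 16 + 25 + ? = 140, so (1,4) = 58.
Row 4 needs 140; the known cells sum to 85, so (4,1) = 55.
Column 2 must total 140; the given cells sum to 130, so (2,2) = 10.
Column 3 needs 140; the known cells sum to 112, so (3,3) = 28.
Main diagonal must total 140; the given cells sum to 76, so (5,5) = 64.
From anti-diagonal, 140 − (25 + 28 + 22 + 31) gives (2,4) = 34.
Row 5 needs 140; the known cells sum to 133, so (5,4) = 7.
Using column 4: 58 + 34 + 46 + 7 + ? → (3,4) = 140 − 145 = -5.
The remaining cell in column 5 is (2,5) = 140 − 139 = 1.
Using row 2: 10 + 52 + 34 + 1 + ? → (2,1) = 140 − 97 = 43.
Row 3 must total 140; the given cells sum to 121, so (3,1) = 19.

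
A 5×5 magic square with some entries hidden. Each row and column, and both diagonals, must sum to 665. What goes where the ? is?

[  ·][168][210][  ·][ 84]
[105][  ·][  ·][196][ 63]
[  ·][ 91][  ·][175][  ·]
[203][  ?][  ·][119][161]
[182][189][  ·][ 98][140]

Row 5: 182 + 189 + 98 + 140 + ? = 665, so (5,3) = 56.
Column 4 must total 665; the given cells sum to 588, so (1,4) = 77.
Column 5 needs 665; the known cells sum to 448, so (3,5) = 217.
Row 1: 168 + 210 + 77 + 84 + ? = 665, so (1,1) = 126.
Column 1 must total 665; the given cells sum to 616, so (3,1) = 49.
Using row 3: 49 + 91 + 175 + 217 + ? → (3,3) = 665 − 532 = 133.
Main diagonal needs 665; the known cells sum to 518, so (2,2) = 147.
Using anti-diagonal: 84 + 196 + 133 + 182 + ? → (4,2) = 665 − 595 = 70.

70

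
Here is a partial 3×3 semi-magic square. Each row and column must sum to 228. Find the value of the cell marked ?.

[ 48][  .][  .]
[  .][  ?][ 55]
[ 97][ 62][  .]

90

Row 3 needs 228; the known cells sum to 159, so (3,3) = 69.
Column 1: 48 + 97 + ? = 228, so (2,1) = 83.
From column 3, 228 − (55 + 69) gives (1,3) = 104.
From row 1, 228 − (48 + 104) gives (1,2) = 76.
Row 2 must total 228; the given cells sum to 138, so (2,2) = 90.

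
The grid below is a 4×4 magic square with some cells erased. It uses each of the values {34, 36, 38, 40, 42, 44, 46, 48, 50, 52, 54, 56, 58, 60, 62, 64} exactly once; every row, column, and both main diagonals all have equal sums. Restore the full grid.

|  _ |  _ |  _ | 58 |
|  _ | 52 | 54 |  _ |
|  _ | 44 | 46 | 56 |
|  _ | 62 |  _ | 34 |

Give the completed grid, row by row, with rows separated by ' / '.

64 38 36 58 / 42 52 54 48 / 50 44 46 56 / 40 62 60 34

The 16 entries sum to 784, so each line sums to 784/4 = 196.
Row 3: 44 + 46 + 56 + ? = 196, so (3,1) = 50.
The remaining cell in column 2 is (1,2) = 196 − 158 = 38.
The remaining cell in column 4 is (2,4) = 196 − 148 = 48.
Using main diagonal: 52 + 46 + 34 + ? → (1,1) = 196 − 132 = 64.
Anti-diagonal needs 196; the known cells sum to 156, so (4,1) = 40.
Row 1 must total 196; the given cells sum to 160, so (1,3) = 36.
Row 2 must total 196; the given cells sum to 154, so (2,1) = 42.
Using row 4: 40 + 62 + 34 + ? → (4,3) = 196 − 136 = 60.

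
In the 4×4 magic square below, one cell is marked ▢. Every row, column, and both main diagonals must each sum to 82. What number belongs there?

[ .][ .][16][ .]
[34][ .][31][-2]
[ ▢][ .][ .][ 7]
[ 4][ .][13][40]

Row 2: 34 + 31 + (-2) + ? = 82, so (2,2) = 19.
Row 4 needs 82; the known cells sum to 57, so (4,2) = 25.
From column 3, 82 − (16 + 31 + 13) gives (3,3) = 22.
Column 4 must total 82; the given cells sum to 45, so (1,4) = 37.
Using main diagonal: 19 + 22 + 40 + ? → (1,1) = 82 − 81 = 1.
Anti-diagonal needs 82; the known cells sum to 72, so (3,2) = 10.
Row 1: 1 + 16 + 37 + ? = 82, so (1,2) = 28.
The remaining cell in row 3 is (3,1) = 82 − 39 = 43.

43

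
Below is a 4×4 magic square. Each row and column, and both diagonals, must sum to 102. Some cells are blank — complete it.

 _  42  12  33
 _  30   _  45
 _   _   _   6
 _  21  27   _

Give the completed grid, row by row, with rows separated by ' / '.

15 42 12 33 / 3 30 24 45 / 48 9 39 6 / 36 21 27 18

Row 1: 42 + 12 + 33 + ? = 102, so (1,1) = 15.
Column 2: 42 + 30 + 21 + ? = 102, so (3,2) = 9.
Column 4 needs 102; the known cells sum to 84, so (4,4) = 18.
From main diagonal, 102 − (15 + 30 + 18) gives (3,3) = 39.
Using row 3: 9 + 39 + 6 + ? → (3,1) = 102 − 54 = 48.
Row 4 needs 102; the known cells sum to 66, so (4,1) = 36.
Column 1 needs 102; the known cells sum to 99, so (2,1) = 3.
Using column 3: 12 + 39 + 27 + ? → (2,3) = 102 − 78 = 24.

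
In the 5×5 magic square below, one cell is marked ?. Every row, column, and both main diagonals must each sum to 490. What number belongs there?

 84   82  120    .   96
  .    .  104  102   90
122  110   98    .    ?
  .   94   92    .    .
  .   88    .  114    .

74

Row 1 must total 490; the given cells sum to 382, so (1,4) = 108.
From column 2, 490 − (82 + 110 + 94 + 88) gives (2,2) = 116.
Column 3 must total 490; the given cells sum to 414, so (5,3) = 76.
Anti-diagonal needs 490; the known cells sum to 390, so (5,1) = 100.
Row 2 must total 490; the given cells sum to 412, so (2,1) = 78.
Row 5 needs 490; the known cells sum to 378, so (5,5) = 112.
Column 1 needs 490; the known cells sum to 384, so (4,1) = 106.
Main diagonal: 84 + 116 + 98 + 112 + ? = 490, so (4,4) = 80.
The remaining cell in row 4 is (4,5) = 490 − 372 = 118.
Column 4 must total 490; the given cells sum to 404, so (3,4) = 86.
Column 5 must total 490; the given cells sum to 416, so (3,5) = 74.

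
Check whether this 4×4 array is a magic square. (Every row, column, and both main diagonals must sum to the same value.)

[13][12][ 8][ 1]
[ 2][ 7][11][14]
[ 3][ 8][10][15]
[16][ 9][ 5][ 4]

No — column 3 sums to 34 but column 2 sums to 36.

Row 1: 13 + 12 + 8 + 1 = 34.
Row 2: 2 + 7 + 11 + 14 = 34.
Row 3: 3 + 8 + 10 + 15 = 36.
Row 4: 16 + 9 + 5 + 4 = 34.
Column 1: 13 + 2 + 3 + 16 = 34.
Column 2: 12 + 7 + 8 + 9 = 36.
Column 3: 8 + 11 + 10 + 5 = 34.
Column 4: 1 + 14 + 15 + 4 = 34.
Main diagonal: 13 + 7 + 10 + 4 = 34.
Anti-diagonal: 1 + 11 + 8 + 16 = 36.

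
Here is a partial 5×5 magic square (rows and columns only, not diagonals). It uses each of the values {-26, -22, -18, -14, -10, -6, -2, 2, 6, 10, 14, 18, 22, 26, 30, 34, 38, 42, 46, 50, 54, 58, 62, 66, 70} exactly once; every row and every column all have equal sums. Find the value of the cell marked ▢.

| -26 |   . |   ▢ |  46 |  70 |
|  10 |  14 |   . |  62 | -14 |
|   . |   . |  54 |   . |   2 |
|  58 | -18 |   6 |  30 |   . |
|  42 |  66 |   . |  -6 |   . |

The 25 entries sum to 550, so each line sums to 550/5 = 110.
The remaining cell in row 2 is (2,3) = 110 − 72 = 38.
From row 4, 110 − (58 + (-18) + 6 + 30) gives (4,5) = 34.
Column 1: -26 + 10 + 58 + 42 + ? = 110, so (3,1) = 26.
From column 4, 110 − (46 + 62 + 30 + (-6)) gives (3,4) = -22.
Column 5 must total 110; the given cells sum to 92, so (5,5) = 18.
Row 3: 26 + 54 + (-22) + 2 + ? = 110, so (3,2) = 50.
From row 5, 110 − (42 + 66 + (-6) + 18) gives (5,3) = -10.
From column 2, 110 − (14 + 50 + (-18) + 66) gives (1,2) = -2.
The remaining cell in column 3 is (1,3) = 110 − 88 = 22.

22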